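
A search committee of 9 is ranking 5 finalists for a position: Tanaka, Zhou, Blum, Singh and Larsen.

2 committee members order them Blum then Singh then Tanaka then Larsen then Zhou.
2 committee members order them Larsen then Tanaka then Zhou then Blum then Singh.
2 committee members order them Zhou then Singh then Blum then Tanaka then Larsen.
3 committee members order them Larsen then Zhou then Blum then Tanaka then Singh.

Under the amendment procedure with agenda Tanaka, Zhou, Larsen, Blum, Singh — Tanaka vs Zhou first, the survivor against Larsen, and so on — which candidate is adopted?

Round 1: Tanaka vs Zhou — 4–5, Zhou advances.
Round 2: Zhou vs Larsen — 2–7, Larsen advances.
Round 3: Larsen vs Blum — 5–4, Larsen advances.
Round 4: Larsen vs Singh — 5–4, Larsen advances.
Larsen survives the agenda.

Larsen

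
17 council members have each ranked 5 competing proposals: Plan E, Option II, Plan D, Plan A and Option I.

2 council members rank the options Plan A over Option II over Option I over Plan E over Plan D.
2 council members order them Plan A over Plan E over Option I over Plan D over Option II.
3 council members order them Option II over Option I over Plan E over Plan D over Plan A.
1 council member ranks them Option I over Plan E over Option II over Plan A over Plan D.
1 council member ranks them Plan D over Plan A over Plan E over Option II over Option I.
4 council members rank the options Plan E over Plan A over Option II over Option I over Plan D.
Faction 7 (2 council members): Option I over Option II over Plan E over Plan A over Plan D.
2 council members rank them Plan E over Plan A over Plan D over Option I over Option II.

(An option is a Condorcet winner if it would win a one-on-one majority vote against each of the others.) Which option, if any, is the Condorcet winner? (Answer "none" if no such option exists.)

Pairwise majorities:
Plan E vs Option II: 2+1+1+4+2 = 10 for Plan E, 7 for Option II — Plan E by 10–7.
Plan E vs Plan D: 16 for Plan E, 1 for Plan D — Plan E by 16–1.
Plan E vs Plan A: Plan E is ranked higher on 3+1+4+2+2 = 12 ballots, Plan A on 5. Plan E wins 12–5.
Plan E vs Option I: Plan E preferred on 2+1+4+2 = 9 ballots; Plan E wins 9–8.
Option II vs Plan D: 12 to 5, Option II.
Option II vs Plan A: 6 to 11, Plan A.
Option II vs Option I: 10 to 7, Option II.
Plan D vs Plan A: 3+1 = 4 for Plan D, 13 for Plan A — Plan A by 13–4.
Plan D vs Option I: 3 to 14, Option I.
Plan A vs Option I: Plan A preferred on 2+2+1+4+2 = 11 ballots; Plan A wins 11–6.
Plan E defeats every rival head-to-head and is the Condorcet winner.

Plan E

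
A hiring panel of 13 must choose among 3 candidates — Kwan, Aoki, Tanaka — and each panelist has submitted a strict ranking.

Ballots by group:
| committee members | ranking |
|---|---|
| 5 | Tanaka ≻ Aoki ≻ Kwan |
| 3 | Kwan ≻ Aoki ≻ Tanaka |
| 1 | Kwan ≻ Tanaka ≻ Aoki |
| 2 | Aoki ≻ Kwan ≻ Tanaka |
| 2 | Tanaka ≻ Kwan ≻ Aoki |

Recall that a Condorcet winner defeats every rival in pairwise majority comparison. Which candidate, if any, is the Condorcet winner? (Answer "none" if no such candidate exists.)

Check each pair by majority over 13 ballots:
Kwan vs Aoki: Aoki wins 7–6.
Kwan–Tanaka: Tanaka 7–6.
Aoki vs Tanaka: Tanaka wins 8–5.
Tanaka beats each of Kwan, Aoki — Tanaka is the Condorcet winner.

Tanaka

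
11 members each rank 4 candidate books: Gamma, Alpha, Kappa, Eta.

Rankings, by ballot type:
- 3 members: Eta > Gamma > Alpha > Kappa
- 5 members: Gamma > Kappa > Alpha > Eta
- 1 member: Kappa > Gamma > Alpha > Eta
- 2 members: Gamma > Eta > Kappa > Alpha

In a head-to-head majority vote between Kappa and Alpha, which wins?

Kappa

Ballots ranking Kappa above Alpha: 5 + 1 + 2 = 8.
Ballots ranking Alpha above Kappa: 11 − 8 = 3.
Kappa wins the head-to-head 8–3.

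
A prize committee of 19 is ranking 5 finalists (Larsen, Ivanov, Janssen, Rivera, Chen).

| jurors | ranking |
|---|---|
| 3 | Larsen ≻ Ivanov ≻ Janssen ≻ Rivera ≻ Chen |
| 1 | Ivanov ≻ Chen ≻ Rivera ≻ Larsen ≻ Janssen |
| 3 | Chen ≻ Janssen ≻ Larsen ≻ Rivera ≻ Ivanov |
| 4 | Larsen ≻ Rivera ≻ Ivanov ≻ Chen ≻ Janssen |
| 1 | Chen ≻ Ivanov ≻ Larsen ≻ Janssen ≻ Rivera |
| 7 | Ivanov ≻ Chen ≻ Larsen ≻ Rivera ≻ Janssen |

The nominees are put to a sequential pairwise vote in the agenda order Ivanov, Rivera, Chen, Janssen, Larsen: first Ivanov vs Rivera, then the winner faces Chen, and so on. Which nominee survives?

Larsen

Round 1: Ivanov vs Rivera — 12–7, Ivanov advances.
Round 2: Ivanov vs Chen — 15–4, Ivanov advances.
Round 3: Ivanov vs Janssen — 16–3, Ivanov advances.
Round 4: Ivanov vs Larsen — 9–10, Larsen advances.
The agenda winner is Larsen.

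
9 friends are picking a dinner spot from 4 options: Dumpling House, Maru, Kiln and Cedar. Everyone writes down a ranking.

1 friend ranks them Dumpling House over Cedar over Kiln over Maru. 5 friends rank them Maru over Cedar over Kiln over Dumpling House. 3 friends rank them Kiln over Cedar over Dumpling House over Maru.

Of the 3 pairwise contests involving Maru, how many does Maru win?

Maru against each rival (9 friends):
Maru–Dumpling House: Maru 5–4.
Maru vs Kiln: Maru wins 5–4.
Maru vs Cedar: Maru, 5–4.
Maru beats Dumpling House, Kiln, Cedar — 3 pairwise wins.

3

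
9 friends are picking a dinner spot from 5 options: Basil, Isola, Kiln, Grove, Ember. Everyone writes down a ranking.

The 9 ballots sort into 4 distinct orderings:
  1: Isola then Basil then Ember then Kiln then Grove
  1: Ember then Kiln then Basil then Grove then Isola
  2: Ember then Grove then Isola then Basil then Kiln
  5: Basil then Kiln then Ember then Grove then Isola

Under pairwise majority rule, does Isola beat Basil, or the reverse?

Basil

Ballots ranking Isola above Basil: 1 + 2 = 3.
Ballots ranking Basil above Isola: 9 − 3 = 6.
Basil wins the head-to-head 6–3.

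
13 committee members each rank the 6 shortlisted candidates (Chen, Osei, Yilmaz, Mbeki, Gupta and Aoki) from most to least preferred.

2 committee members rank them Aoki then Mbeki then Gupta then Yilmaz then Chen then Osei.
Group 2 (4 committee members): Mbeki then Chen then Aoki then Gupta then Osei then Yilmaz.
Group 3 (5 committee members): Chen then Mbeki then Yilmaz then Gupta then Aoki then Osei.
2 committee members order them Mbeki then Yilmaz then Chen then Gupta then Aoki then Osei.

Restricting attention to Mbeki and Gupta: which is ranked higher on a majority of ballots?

Mbeki

Ballots ranking Mbeki above Gupta: 2 + 4 + 5 + 2 = 13.
Ballots ranking Gupta above Mbeki: 13 − 13 = 0.
Mbeki wins the head-to-head 13–0.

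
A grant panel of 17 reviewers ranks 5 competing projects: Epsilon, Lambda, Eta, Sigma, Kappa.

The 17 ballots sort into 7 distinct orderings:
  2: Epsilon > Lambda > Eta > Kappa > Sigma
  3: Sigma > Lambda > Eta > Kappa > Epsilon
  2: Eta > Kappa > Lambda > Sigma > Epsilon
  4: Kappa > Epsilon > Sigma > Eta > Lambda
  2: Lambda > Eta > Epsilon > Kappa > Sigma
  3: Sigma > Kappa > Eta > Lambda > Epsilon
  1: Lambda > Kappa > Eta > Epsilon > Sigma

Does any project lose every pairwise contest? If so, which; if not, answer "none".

none

Pairwise majorities:
Epsilon vs Lambda: Lambda wins 11–6.
Epsilon vs Eta: Epsilon is ranked higher on 2+4 = 6 ballots, Eta on 11. Eta wins 11–6.
Epsilon vs Sigma: 9 to 8, Epsilon.
Epsilon vs Kappa: 2+2 = 4 for Epsilon, 13 for Kappa — Kappa by 13–4.
Lambda vs Eta: Eta wins 9–8.
Lambda vs Sigma: Lambda is ranked higher on 2+2+2+1 = 7 ballots, Sigma on 10. Sigma wins 10–7.
Lambda vs Kappa: Lambda is ranked higher on 2+3+2+1 = 8 ballots, Kappa on 9. Kappa wins 9–8.
Eta–Sigma: Sigma 10–7.
Eta vs Kappa: Eta wins 9–8.
Sigma vs Kappa: Sigma preferred on 3+3 = 6 ballots; Kappa wins 11–6.
Each project has at least one pairwise win (Epsilon beats Sigma; Lambda beats Epsilon; Eta beats Epsilon; Sigma beats Lambda; Kappa beats Epsilon) — no Condorcet loser.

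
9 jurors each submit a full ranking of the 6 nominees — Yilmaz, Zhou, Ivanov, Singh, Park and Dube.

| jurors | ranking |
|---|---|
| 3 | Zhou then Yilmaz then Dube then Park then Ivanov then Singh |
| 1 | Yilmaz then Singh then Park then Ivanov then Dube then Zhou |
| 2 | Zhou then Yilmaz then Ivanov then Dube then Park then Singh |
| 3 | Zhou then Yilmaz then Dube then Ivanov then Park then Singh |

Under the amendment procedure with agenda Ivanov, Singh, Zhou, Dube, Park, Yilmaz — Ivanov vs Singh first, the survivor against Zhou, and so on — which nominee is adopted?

Zhou

Round 1: Ivanov vs Singh — 8–1, Ivanov advances.
Round 2: Ivanov vs Zhou — 1–8, Zhou advances.
Round 3: Zhou vs Dube — 8–1, Zhou advances.
Round 4: Zhou vs Park — 8–1, Zhou advances.
Round 5: Zhou vs Yilmaz — 8–1, Zhou advances.
Zhou survives the agenda.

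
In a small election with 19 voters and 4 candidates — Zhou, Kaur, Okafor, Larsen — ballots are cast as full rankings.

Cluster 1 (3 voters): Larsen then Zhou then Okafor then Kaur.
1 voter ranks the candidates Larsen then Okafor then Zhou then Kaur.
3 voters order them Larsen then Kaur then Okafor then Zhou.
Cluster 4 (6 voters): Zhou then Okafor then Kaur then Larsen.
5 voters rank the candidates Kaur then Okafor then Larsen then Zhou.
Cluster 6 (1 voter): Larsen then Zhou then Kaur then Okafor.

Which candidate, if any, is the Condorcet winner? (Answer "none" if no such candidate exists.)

Pairwise majorities:
Zhou vs Kaur: 3+1+6+1 = 11 for Zhou, 8 for Kaur — Zhou by 11–8.
Zhou vs Okafor: Zhou is ranked higher on 3+6+1 = 10 ballots, Okafor on 9. Zhou wins 10–9.
Zhou–Larsen: Larsen 13–6.
Kaur vs Okafor: Okafor wins 10–9.
Kaur vs Larsen: Kaur wins 11–8.
Okafor–Larsen: Okafor 11–8.
Each candidate drops at least one matchup (Zhou loses to Larsen; Kaur loses to Zhou; Okafor loses to Zhou; Larsen loses to Kaur); the cycle Zhou > Kaur > Larsen > Zhou rules out a Condorcet winner.

none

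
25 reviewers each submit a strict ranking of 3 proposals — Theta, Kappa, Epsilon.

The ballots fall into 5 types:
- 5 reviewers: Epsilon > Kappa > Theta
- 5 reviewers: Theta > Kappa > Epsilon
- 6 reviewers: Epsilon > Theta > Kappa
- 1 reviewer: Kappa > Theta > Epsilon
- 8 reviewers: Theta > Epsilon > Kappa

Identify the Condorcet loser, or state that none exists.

Head-to-head results (25 reviewers):
Theta vs Kappa: Theta is ranked higher on 5+6+8 = 19 ballots, Kappa on 6. Theta wins 19–6.
Theta vs Epsilon: 5+1+8 = 14 for Theta, 11 for Epsilon — Theta by 14–11.
Kappa vs Epsilon: Kappa is ranked higher on 5+1 = 6 ballots, Epsilon on 19. Epsilon wins 19–6.
Only Kappa has no wins; Kappa is the Condorcet loser.

Kappa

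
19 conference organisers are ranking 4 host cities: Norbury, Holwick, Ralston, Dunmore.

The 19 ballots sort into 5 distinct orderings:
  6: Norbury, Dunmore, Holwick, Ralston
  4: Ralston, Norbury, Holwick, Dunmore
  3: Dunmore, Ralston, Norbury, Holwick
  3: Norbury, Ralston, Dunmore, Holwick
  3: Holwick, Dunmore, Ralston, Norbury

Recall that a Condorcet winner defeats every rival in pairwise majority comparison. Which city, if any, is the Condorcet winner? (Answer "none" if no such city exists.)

Head-to-head results (19 organisers):
Norbury vs Holwick: Norbury, 16–3.
Norbury vs Ralston: Norbury is ranked higher on 6+3 = 9 ballots, Ralston on 10. Ralston wins 10–9.
Norbury vs Dunmore: Norbury is ranked higher on 6+4+3 = 13 ballots, Dunmore on 6. Norbury wins 13–6.
Holwick–Ralston: Ralston 10–9.
Holwick vs Dunmore: 4+3 = 7 for Holwick, 12 for Dunmore — Dunmore by 12–7.
Ralston vs Dunmore: Ralston preferred on 4+3 = 7 ballots; Dunmore wins 12–7.
Every city loses at least once (Norbury loses to Ralston; Holwick loses to Norbury; Ralston loses to Dunmore; Dunmore loses to Norbury). The majority relation contains the cycle Norbury → Dunmore → Ralston → Norbury, so there is no Condorcet winner.

none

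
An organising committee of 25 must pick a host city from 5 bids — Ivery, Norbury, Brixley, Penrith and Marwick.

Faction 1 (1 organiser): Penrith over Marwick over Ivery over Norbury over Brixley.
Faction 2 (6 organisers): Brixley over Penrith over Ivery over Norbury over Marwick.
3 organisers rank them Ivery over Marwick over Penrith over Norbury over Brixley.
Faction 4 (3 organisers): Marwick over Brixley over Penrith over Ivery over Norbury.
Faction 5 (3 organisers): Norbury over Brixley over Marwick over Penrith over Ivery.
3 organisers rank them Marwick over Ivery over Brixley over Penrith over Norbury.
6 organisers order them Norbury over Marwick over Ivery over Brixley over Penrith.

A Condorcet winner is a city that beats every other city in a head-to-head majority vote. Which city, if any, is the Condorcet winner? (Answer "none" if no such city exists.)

Head-to-head results (25 organisers):
Ivery vs Norbury: 1+6+3+3+3 = 16 for Ivery, 9 for Norbury — Ivery by 16–9.
Ivery vs Brixley: Ivery, 13–12.
Ivery vs Penrith: Penrith wins 13–12.
Ivery vs Marwick: Ivery preferred on 6+3 = 9 ballots; Marwick wins 16–9.
Norbury vs Brixley: Norbury, 13–12.
Norbury vs Penrith: Penrith wins 16–9.
Norbury vs Marwick: Norbury, 15–10.
Brixley vs Penrith: Brixley is ranked higher on 6+3+3+3+6 = 21 ballots, Penrith on 4. Brixley wins 21–4.
Brixley vs Marwick: Marwick wins 16–9.
Penrith vs Marwick: 7 to 18, Marwick.
Every city loses at least once (Ivery loses to Penrith; Norbury loses to Ivery; Brixley loses to Ivery; Penrith loses to Brixley; Marwick loses to Norbury). The majority relation contains the cycle Ivery > Norbury > Marwick > Ivery, so there is no Condorcet winner.

none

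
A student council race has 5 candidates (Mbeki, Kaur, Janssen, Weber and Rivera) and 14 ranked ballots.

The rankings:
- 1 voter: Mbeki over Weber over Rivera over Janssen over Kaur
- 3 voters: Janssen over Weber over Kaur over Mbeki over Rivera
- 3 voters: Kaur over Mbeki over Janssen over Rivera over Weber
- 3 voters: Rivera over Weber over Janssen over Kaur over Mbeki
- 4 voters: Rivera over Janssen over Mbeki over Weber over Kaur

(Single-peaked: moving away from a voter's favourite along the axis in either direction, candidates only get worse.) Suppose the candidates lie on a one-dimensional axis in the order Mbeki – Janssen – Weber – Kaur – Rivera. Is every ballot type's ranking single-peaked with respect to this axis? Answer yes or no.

Axis positions: Mbeki=1, Janssen=2, Weber=3, Kaur=4, Rivera=5.
Ballot type 1: ranking walks positions 1-3-5-2-4; Weber is ranked above Janssen even though Janssen lies between Weber and the peak Mbeki on the axis — preferences dip and rise again. Not single-peaked.
Ballot type 2 (peak Janssen at position 2): ranking walks positions 2-3-4-1-5, expanding outward from the peak — single-peaked.
Ballot type 3: ranking walks positions 4-1-2-5-3; Mbeki is ranked above Weber even though Weber lies between Mbeki and the peak Kaur on the axis — preferences dip and rise again. Not single-peaked.
Ballot type 4: ranking walks positions 5-3-2-4-1; Weber is ranked above Kaur even though Kaur lies between Weber and the peak Rivera on the axis — preferences dip and rise again. Not single-peaked.
Ballot type 5: ranking walks positions 5-2-1-3-4; Janssen is ranked above Kaur even though Kaur lies between Janssen and the peak Rivera on the axis — preferences dip and rise again. Not single-peaked.
Ballot type 1 violates single-peakedness, so the profile is not single-peaked on this axis.

no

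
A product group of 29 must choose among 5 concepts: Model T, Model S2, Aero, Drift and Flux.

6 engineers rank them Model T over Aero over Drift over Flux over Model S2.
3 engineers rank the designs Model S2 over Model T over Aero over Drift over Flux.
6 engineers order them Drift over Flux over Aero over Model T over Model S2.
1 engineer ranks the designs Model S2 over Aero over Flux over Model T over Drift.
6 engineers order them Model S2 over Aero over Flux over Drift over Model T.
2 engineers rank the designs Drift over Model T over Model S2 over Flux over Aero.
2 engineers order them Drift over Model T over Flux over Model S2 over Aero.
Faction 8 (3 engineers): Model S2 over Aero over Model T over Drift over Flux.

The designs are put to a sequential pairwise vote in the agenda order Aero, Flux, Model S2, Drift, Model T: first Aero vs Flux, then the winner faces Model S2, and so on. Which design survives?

Drift

Round 1: Aero vs Flux — 19–10, Aero advances.
Round 2: Aero vs Model S2 — 12–17, Model S2 advances.
Round 3: Model S2 vs Drift — 13–16, Drift advances.
Round 4: Drift vs Model T — 16–13, Drift advances.
The agenda winner is Drift.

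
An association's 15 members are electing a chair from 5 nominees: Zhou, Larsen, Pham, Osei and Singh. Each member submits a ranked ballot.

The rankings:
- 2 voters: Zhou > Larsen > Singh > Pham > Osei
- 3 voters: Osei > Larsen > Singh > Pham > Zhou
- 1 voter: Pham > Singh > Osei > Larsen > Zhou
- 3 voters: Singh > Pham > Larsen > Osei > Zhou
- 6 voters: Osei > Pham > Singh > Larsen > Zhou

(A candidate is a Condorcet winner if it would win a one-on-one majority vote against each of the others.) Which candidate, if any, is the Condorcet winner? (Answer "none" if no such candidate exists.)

Osei

Pairwise majorities:
Zhou vs Larsen: 2 for Zhou, 13 for Larsen — Larsen by 13–2.
Zhou vs Pham: 2 to 13, Pham.
Zhou vs Osei: Zhou is ranked higher on 2 ballots, Osei on 13. Osei wins 13–2.
Zhou vs Singh: 2 to 13, Singh.
Larsen vs Pham: Larsen is ranked higher on 2+3 = 5 ballots, Pham on 10. Pham wins 10–5.
Larsen vs Osei: 5 to 10, Osei.
Larsen vs Singh: 5 to 10, Singh.
Pham vs Osei: Pham is ranked higher on 2+1+3 = 6 ballots, Osei on 9. Osei wins 9–6.
Pham vs Singh: 1+6 = 7 for Pham, 8 for Singh — Singh by 8–7.
Osei vs Singh: Osei is ranked higher on 3+6 = 9 ballots, Singh on 6. Osei wins 9–6.
Osei wins every pairwise contest, so Osei is the Condorcet winner.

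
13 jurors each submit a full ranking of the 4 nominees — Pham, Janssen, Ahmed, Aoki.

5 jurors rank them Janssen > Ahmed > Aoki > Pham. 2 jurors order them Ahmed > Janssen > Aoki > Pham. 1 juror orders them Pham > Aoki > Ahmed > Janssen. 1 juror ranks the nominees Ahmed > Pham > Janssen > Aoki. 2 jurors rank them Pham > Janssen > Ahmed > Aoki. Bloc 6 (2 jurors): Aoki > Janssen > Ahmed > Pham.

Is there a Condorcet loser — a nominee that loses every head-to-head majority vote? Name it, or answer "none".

Pairwise majorities:
Pham vs Janssen: Janssen wins 9–4.
Pham vs Ahmed: Ahmed, 10–3.
Pham vs Aoki: 4 to 9, Aoki.
Janssen vs Ahmed: Janssen wins 9–4.
Janssen vs Aoki: Janssen preferred on 5+2+1+2 = 10 ballots; Janssen wins 10–3.
Ahmed vs Aoki: 10 to 3, Ahmed.
Only Pham has no wins; Pham is the Condorcet loser.

Pham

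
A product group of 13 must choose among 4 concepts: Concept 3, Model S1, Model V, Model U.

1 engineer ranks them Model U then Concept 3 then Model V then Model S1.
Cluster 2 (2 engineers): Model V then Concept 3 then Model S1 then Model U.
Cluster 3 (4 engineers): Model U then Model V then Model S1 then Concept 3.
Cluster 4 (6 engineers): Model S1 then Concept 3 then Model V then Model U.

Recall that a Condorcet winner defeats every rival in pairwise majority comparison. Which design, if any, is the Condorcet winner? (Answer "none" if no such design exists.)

none

Pairwise majorities:
Concept 3–Model S1: Model S1 10–3.
Concept 3 vs Model V: Concept 3, 7–6.
Concept 3–Model U: Concept 3 8–5.
Model S1–Model V: Model V 7–6.
Model S1 vs Model U: Model S1, 8–5.
Model V vs Model U: Model V is ranked higher on 2+6 = 8 ballots, Model U on 5. Model V wins 8–5.
No design is unbeaten: Concept 3 loses to Model S1; Model S1 loses to Model V; Model V loses to Concept 3; Model U loses to Concept 3. In particular Concept 3 > Model V > Model S1 > Concept 3 is a majority cycle — no Condorcet winner exists.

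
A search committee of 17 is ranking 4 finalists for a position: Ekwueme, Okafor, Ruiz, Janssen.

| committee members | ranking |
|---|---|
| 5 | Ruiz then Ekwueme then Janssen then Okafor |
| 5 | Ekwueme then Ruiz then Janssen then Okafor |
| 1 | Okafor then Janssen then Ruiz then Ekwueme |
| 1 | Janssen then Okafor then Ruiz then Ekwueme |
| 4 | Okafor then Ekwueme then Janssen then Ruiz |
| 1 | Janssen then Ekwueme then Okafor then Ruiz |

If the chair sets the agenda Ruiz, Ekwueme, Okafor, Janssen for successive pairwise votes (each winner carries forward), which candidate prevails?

Round 1: Ruiz vs Ekwueme — 7–10, Ekwueme advances.
Round 2: Ekwueme vs Okafor — 11–6, Ekwueme advances.
Round 3: Ekwueme vs Janssen — 14–3, Ekwueme advances.
The agenda winner is Ekwueme.

Ekwueme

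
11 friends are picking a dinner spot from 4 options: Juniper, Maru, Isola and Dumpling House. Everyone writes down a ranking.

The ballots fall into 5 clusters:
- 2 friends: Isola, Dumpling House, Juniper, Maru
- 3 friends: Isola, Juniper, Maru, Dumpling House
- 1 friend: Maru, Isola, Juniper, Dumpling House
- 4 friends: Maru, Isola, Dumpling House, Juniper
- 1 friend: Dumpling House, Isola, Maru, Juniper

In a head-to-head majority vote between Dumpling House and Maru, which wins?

Ballots ranking Dumpling House above Maru: 2 + 1 = 3.
Ballots ranking Maru above Dumpling House: 11 − 3 = 8.
Maru wins the head-to-head 8–3.

Maru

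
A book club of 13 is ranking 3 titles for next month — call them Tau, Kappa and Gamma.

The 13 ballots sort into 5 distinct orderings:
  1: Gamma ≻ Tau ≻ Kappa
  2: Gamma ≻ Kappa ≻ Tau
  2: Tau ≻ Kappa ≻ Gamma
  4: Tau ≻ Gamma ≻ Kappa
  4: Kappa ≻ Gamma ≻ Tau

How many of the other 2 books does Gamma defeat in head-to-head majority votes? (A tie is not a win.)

Gamma against each rival (13 members):
Gamma–Tau: Gamma 7–6.
Gamma vs Kappa: 1+2+4 = 7 for Gamma, 6 for Kappa — Gamma by 7–6.
Gamma beats Tau, Kappa — 2 pairwise wins.

2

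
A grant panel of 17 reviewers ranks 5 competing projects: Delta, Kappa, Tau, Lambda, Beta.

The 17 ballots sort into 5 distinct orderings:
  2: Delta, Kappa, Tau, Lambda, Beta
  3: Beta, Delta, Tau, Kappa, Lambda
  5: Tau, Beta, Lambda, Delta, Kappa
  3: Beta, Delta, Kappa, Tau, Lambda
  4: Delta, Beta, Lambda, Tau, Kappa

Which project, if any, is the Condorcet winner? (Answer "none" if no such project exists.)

Beta

Head-to-head results (17 reviewers):
Delta–Kappa: Delta 17–0.
Delta vs Tau: Delta wins 12–5.
Delta vs Lambda: Delta preferred on 2+3+3+4 = 12 ballots; Delta wins 12–5.
Delta vs Beta: Delta preferred on 2+4 = 6 ballots; Beta wins 11–6.
Kappa vs Tau: Tau wins 12–5.
Kappa vs Lambda: 8 to 9, Lambda.
Kappa vs Beta: Beta, 15–2.
Tau vs Lambda: Tau wins 13–4.
Tau–Beta: Beta 10–7.
Lambda–Beta: Beta 15–2.
Only Beta has no losses; Beta is the Condorcet winner.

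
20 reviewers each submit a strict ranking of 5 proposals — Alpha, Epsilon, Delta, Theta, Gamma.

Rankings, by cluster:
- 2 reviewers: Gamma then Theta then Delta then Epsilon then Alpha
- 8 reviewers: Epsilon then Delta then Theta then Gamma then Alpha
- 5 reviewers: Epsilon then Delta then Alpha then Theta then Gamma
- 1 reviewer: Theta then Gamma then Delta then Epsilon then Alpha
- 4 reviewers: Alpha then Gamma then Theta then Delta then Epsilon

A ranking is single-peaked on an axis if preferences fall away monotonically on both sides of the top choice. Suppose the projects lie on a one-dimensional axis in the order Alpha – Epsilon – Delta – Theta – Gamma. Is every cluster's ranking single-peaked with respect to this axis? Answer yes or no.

no

Axis positions: Alpha=1, Epsilon=2, Delta=3, Theta=4, Gamma=5.
Cluster 1 (peak Gamma at position 5): ranking walks positions 5-4-3-2-1, expanding outward from the peak — single-peaked.
Cluster 2 (peak Epsilon at position 2): ranking walks positions 2-3-4-5-1, expanding outward from the peak — single-peaked.
Cluster 3 (peak Epsilon at position 2): ranking walks positions 2-3-1-4-5, expanding outward from the peak — single-peaked.
Cluster 4 (peak Theta at position 4): ranking walks positions 4-5-3-2-1, expanding outward from the peak — single-peaked.
Cluster 5: ranking walks positions 1-5-4-3-2; Gamma is ranked above Epsilon even though Epsilon lies between Gamma and the peak Alpha on the axis — preferences dip and rise again. Not single-peaked.
Cluster 5 violates single-peakedness, so the profile is not single-peaked on this axis.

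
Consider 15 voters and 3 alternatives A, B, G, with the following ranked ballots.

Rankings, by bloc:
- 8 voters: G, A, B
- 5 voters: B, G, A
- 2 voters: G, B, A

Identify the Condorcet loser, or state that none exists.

B

Pairwise majorities:
A vs B: 8 for A, 7 for B — A by 8–7.
A–G: G 15–0.
B vs G: G, 10–5.
Only B has no wins; B is the Condorcet loser.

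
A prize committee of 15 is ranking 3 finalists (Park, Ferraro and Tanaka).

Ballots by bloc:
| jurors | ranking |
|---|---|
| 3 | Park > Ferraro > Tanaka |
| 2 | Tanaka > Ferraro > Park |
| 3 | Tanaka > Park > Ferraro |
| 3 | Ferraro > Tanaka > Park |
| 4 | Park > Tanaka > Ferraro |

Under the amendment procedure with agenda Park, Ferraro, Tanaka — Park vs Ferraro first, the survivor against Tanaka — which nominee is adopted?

Round 1: Park vs Ferraro — 10–5, Park advances.
Round 2: Park vs Tanaka — 7–8, Tanaka advances.
The agenda winner is Tanaka.

Tanaka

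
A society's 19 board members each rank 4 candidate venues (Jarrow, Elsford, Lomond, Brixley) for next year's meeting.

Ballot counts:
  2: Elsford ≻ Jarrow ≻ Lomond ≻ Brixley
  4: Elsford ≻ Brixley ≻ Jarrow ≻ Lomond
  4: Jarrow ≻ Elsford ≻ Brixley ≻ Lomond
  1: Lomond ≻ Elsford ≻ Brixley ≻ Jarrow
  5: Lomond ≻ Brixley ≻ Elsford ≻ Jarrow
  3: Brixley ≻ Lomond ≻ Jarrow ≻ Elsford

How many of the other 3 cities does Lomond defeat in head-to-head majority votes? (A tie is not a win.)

Lomond against each rival (19 organisers):
Lomond–Jarrow: Jarrow 10–9.
Lomond vs Elsford: Elsford wins 10–9.
Lomond vs Brixley: Lomond preferred on 2+1+5 = 8 ballots; Brixley wins 11–8.
Lomond beats no one; loses to Jarrow, Elsford, Brixley — 0 pairwise wins.

0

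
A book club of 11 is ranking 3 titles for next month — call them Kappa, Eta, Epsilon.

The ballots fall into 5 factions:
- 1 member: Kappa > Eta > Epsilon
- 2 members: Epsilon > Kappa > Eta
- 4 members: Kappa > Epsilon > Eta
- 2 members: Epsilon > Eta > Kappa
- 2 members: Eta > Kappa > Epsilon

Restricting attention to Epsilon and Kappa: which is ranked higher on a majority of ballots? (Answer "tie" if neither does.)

Ballots ranking Epsilon above Kappa: 2 + 2 = 4.
Ballots ranking Kappa above Epsilon: 11 − 4 = 7.
Kappa wins the head-to-head 7–4.

Kappa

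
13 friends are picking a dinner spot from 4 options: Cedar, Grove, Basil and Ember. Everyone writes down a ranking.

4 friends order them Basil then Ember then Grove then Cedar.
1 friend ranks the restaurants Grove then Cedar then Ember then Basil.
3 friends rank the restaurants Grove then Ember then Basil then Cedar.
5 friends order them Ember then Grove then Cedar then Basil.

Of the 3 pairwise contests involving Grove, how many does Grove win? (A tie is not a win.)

Grove against each rival (13 friends):
Grove vs Cedar: 13 to 0, Grove.
Grove vs Basil: 1+3+5 = 9 for Grove, 4 for Basil — Grove by 9–4.
Grove vs Ember: 4 to 9, Ember.
Grove beats Cedar, Basil; loses to Ember — 2 pairwise wins.

2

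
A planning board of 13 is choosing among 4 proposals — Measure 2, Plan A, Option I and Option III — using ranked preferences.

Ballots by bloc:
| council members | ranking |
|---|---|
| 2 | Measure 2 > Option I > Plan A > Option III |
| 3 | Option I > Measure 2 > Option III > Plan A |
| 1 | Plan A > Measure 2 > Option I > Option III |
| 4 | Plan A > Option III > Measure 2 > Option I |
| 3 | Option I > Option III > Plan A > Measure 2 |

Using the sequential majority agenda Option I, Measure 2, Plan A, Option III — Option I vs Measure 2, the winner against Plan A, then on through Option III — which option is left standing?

Plan A

Round 1: Option I vs Measure 2 — 6–7, Measure 2 advances.
Round 2: Measure 2 vs Plan A — 5–8, Plan A advances.
Round 3: Plan A vs Option III — 7–6, Plan A advances.
Plan A survives the agenda.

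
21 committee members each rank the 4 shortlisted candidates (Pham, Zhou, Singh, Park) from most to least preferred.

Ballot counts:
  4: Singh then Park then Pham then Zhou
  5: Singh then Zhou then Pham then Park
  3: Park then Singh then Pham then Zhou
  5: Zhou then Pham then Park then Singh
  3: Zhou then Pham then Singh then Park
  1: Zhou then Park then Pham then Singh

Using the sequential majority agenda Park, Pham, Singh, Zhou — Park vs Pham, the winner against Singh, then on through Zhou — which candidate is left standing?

Singh

Round 1: Park vs Pham — 8–13, Pham advances.
Round 2: Pham vs Singh — 9–12, Singh advances.
Round 3: Singh vs Zhou — 12–9, Singh advances.
The agenda winner is Singh.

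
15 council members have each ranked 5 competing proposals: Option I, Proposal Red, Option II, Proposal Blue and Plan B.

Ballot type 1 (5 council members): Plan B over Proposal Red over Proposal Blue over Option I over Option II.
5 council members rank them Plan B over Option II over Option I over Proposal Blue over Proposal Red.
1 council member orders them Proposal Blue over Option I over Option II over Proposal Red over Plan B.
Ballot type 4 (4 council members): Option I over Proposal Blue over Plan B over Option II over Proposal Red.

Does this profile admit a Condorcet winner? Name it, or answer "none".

Check each pair by majority over 15 ballots:
Option I vs Proposal Red: Option I wins 10–5.
Option I vs Option II: Option I wins 10–5.
Option I vs Proposal Blue: Option I wins 9–6.
Option I vs Plan B: Plan B, 10–5.
Proposal Red vs Option II: Option II wins 10–5.
Proposal Red vs Proposal Blue: Proposal Blue, 10–5.
Proposal Red vs Plan B: Plan B, 14–1.
Option II vs Proposal Blue: Proposal Blue, 10–5.
Option II vs Plan B: Plan B, 14–1.
Proposal Blue vs Plan B: Plan B, 10–5.
Plan B wins every pairwise contest, so Plan B is the Condorcet winner.

Plan B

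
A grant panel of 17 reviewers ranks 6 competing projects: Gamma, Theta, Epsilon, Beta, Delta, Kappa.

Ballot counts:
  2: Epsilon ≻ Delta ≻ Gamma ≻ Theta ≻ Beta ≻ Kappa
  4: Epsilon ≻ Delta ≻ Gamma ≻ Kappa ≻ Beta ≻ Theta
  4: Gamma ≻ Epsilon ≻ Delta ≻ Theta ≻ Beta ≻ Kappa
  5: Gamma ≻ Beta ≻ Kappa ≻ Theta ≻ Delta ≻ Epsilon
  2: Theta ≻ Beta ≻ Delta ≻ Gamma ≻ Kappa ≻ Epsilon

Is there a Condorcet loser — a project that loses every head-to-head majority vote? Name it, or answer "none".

Theta

Pairwise majorities:
Gamma vs Theta: 2+4+4+5 = 15 for Gamma, 2 for Theta — Gamma by 15–2.
Gamma vs Epsilon: Gamma preferred on 4+5+2 = 11 ballots; Gamma wins 11–6.
Gamma vs Beta: 2+4+4+5 = 15 for Gamma, 2 for Beta — Gamma by 15–2.
Gamma vs Delta: 4+5 = 9 for Gamma, 8 for Delta — Gamma by 9–8.
Gamma vs Kappa: Gamma, 17–0.
Theta vs Epsilon: Theta is ranked higher on 5+2 = 7 ballots, Epsilon on 10. Epsilon wins 10–7.
Theta vs Beta: Beta, 9–8.
Theta vs Delta: 5+2 = 7 for Theta, 10 for Delta — Delta by 10–7.
Theta–Kappa: Kappa 9–8.
Epsilon–Beta: Epsilon 10–7.
Epsilon vs Delta: 10 to 7, Epsilon.
Epsilon–Kappa: Epsilon 10–7.
Beta vs Delta: 7 to 10, Delta.
Beta vs Kappa: 2+4+5+2 = 13 for Beta, 4 for Kappa — Beta by 13–4.
Delta vs Kappa: Delta, 12–5.
Only Theta has no wins; Theta is the Condorcet loser.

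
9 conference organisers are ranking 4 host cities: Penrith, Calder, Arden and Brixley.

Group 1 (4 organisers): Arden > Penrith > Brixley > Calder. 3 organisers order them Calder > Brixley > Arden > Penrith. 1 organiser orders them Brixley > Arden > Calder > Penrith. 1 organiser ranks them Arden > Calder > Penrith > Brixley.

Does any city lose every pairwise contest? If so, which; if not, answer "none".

none

Head-to-head results (9 organisers):
Penrith vs Calder: Penrith is ranked higher on 4 ballots, Calder on 5. Calder wins 5–4.
Penrith vs Arden: Penrith preferred on 0 ballots; Arden wins 9–0.
Penrith vs Brixley: Penrith, 5–4.
Calder vs Arden: Arden, 6–3.
Calder vs Brixley: Brixley, 5–4.
Arden vs Brixley: Arden is ranked higher on 4+1 = 5 ballots, Brixley on 4. Arden wins 5–4.
Every city wins at least one matchup (Penrith beats Brixley; Calder beats Penrith; Arden beats Penrith; Brixley beats Calder), so there is no Condorcet loser.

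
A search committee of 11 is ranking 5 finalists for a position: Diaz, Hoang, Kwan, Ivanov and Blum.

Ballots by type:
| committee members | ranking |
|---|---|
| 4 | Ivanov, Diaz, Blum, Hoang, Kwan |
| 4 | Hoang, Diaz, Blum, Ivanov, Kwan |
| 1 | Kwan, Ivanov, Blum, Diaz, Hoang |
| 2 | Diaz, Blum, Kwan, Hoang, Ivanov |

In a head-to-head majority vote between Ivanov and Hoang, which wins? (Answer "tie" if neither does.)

Ballots ranking Ivanov above Hoang: 4 + 1 = 5.
Ballots ranking Hoang above Ivanov: 11 − 5 = 6.
Hoang wins the head-to-head 6–5.

Hoang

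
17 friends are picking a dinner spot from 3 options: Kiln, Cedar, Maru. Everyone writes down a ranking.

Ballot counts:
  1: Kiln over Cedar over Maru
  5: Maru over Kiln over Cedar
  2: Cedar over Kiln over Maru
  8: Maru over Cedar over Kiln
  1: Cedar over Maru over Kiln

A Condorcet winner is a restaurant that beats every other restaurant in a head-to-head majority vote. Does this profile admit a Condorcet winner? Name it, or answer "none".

Head-to-head results (17 friends):
Kiln vs Cedar: Cedar, 11–6.
Kiln vs Maru: Kiln is ranked higher on 1+2 = 3 ballots, Maru on 14. Maru wins 14–3.
Cedar vs Maru: 4 to 13, Maru.
Maru beats each of Kiln, Cedar — Maru is the Condorcet winner.

Maru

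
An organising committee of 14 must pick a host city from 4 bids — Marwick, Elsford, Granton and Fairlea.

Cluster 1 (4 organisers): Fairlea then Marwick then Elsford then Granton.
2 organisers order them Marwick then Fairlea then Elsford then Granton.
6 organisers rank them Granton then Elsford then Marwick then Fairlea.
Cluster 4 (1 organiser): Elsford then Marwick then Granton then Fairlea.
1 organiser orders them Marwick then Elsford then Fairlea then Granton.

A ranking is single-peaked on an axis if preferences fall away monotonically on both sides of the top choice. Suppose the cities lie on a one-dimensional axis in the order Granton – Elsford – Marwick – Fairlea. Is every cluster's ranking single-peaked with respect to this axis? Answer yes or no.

yes

Axis positions: Granton=1, Elsford=2, Marwick=3, Fairlea=4.
Cluster 1 (peak Fairlea at position 4): ranking walks positions 4-3-2-1, expanding outward from the peak — single-peaked.
Cluster 2 (peak Marwick at position 3): ranking walks positions 3-4-2-1, expanding outward from the peak — single-peaked.
Cluster 3 (peak Granton at position 1): ranking walks positions 1-2-3-4, expanding outward from the peak — single-peaked.
Cluster 4 (peak Elsford at position 2): ranking walks positions 2-3-1-4, expanding outward from the peak — single-peaked.
Cluster 5 (peak Marwick at position 3): ranking walks positions 3-2-4-1, expanding outward from the peak — single-peaked.
Every ranking is single-peaked on this axis.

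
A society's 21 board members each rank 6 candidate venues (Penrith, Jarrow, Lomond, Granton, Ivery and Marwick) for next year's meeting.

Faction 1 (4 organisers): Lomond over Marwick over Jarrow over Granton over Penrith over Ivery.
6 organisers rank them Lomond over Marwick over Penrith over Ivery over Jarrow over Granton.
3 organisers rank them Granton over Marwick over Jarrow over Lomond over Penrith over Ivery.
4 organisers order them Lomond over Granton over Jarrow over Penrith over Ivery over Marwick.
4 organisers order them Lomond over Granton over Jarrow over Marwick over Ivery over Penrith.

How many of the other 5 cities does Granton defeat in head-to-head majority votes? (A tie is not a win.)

4

Granton against each rival (21 organisers):
Granton vs Penrith: Granton, 15–6.
Granton vs Jarrow: Granton, 11–10.
Granton vs Lomond: Lomond, 18–3.
Granton vs Ivery: 15 to 6, Granton.
Granton vs Marwick: Granton wins 11–10.
Granton beats Penrith, Jarrow, Ivery, Marwick; loses to Lomond — 4 pairwise wins.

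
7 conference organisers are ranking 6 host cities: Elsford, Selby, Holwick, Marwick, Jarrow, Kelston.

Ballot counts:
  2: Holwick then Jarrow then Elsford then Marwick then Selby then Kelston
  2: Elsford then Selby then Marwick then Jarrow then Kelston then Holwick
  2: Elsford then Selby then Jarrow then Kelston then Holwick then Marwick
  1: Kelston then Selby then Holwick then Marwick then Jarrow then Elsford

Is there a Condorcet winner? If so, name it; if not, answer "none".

Pairwise majorities:
Elsford vs Selby: Elsford, 6–1.
Elsford vs Holwick: 4 to 3, Elsford.
Elsford vs Marwick: Elsford, 6–1.
Elsford vs Jarrow: 4 to 3, Elsford.
Elsford vs Kelston: 2+2+2 = 6 for Elsford, 1 for Kelston — Elsford by 6–1.
Selby vs Holwick: 2+2+1 = 5 for Selby, 2 for Holwick — Selby by 5–2.
Selby vs Marwick: 2+2+1 = 5 for Selby, 2 for Marwick — Selby by 5–2.
Selby vs Jarrow: Selby preferred on 2+2+1 = 5 ballots; Selby wins 5–2.
Selby vs Kelston: Selby is ranked higher on 2+2+2 = 6 ballots, Kelston on 1. Selby wins 6–1.
Holwick vs Marwick: Holwick wins 5–2.
Holwick vs Jarrow: Jarrow, 4–3.
Holwick vs Kelston: 2 for Holwick, 5 for Kelston — Kelston by 5–2.
Marwick–Jarrow: Jarrow 4–3.
Marwick vs Kelston: Marwick, 4–3.
Jarrow vs Kelston: Jarrow preferred on 2+2+2 = 6 ballots; Jarrow wins 6–1.
Only Elsford has no losses; Elsford is the Condorcet winner.

Elsford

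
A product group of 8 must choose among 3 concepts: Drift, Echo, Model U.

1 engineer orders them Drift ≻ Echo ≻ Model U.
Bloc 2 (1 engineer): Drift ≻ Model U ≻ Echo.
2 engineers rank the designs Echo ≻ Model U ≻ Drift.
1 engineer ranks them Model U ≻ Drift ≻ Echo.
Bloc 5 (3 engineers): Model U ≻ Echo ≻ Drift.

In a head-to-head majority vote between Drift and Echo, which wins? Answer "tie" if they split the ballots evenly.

Ballots ranking Drift above Echo: 1 + 1 + 1 = 3.
Ballots ranking Echo above Drift: 8 − 3 = 5.
Echo wins the head-to-head 5–3.

Echo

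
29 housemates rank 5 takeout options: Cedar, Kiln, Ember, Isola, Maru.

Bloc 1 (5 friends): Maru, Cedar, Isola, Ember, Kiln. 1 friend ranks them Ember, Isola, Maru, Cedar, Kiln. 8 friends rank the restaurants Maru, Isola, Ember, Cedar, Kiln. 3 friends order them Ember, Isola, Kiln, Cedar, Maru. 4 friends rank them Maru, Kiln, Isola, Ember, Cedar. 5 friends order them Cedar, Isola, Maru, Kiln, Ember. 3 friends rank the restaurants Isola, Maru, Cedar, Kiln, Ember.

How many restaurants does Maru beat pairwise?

4

Maru against each rival (29 friends):
Maru vs Cedar: Maru, 21–8.
Maru vs Kiln: Maru, 26–3.
Maru vs Ember: Maru preferred on 5+8+4+5+3 = 25 ballots; Maru wins 25–4.
Maru vs Isola: Maru, 17–12.
Maru beats Cedar, Kiln, Ember, Isola — 4 pairwise wins.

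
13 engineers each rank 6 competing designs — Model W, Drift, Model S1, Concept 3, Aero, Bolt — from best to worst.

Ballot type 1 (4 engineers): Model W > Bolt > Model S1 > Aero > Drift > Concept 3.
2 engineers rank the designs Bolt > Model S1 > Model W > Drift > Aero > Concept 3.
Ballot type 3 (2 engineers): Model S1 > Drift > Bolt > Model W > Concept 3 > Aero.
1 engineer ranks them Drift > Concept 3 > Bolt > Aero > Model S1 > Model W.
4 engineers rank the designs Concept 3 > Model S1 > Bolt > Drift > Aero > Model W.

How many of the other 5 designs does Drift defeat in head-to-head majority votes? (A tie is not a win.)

3

Drift against each rival (13 engineers):
Drift vs Model W: Drift, 7–6.
Drift vs Model S1: 1 to 12, Model S1.
Drift vs Concept 3: Drift, 9–4.
Drift vs Aero: Drift wins 9–4.
Drift vs Bolt: Drift preferred on 2+1 = 3 ballots; Bolt wins 10–3.
Drift beats Model W, Concept 3, Aero; loses to Model S1, Bolt — 3 pairwise wins.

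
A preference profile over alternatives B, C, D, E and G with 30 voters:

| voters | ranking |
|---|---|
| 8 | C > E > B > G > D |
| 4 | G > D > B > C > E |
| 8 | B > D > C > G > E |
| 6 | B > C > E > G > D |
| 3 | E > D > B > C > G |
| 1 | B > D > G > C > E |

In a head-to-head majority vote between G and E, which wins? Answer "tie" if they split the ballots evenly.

Ballots ranking G above E: 4 + 8 + 1 = 13.
Ballots ranking E above G: 30 − 13 = 17.
E wins the head-to-head 17–13.

E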